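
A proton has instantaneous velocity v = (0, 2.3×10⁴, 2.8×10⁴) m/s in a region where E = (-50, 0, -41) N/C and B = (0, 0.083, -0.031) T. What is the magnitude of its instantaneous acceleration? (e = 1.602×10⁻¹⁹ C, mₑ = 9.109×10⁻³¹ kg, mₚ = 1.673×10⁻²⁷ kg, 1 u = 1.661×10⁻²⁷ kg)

|a| ≈ 2.96×10¹¹ m/s²

v×B = (-3040, 0, 0) N/C.
E + v×B = (-3090, 0, -41.0) N/C.
F = q(E + v×B) = (1.602×10⁻¹⁹ C)·(-3090, 0, -41.0) = (-4.95×10⁻¹⁶, 0, -6.57×10⁻¹⁸) N.
|a| = |F|/m = 4.946×10⁻¹⁶/1.673×10⁻²⁷ ≈ 2.96×10¹¹ m/s².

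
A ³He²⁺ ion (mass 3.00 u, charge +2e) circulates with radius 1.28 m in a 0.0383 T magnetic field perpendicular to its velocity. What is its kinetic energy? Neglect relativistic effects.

KE ≈ 1.55×10⁵ eV

v = |q|Br/m, then KE = ½mv² = (qBr)²/(2m).
v = (3.204×10⁻¹⁹)(0.0383)(1.28)/4.983×10⁻²⁷ ≈ 3.152×10⁶ m/s.
KE = ½(4.983×10⁻²⁷)(3.152×10⁶)² ≈ 2.48×10⁻¹⁴ J = 1.55×10⁵ eV.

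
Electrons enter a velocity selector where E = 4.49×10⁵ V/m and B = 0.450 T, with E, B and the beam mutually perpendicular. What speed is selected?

v = 9.98×10⁵ m/s

Straight-line motion ⇒ electric and magnetic forces cancel, so E = vB.
v = E/B = 4.49×10⁵/0.450 = 9.98×10⁵ m/s.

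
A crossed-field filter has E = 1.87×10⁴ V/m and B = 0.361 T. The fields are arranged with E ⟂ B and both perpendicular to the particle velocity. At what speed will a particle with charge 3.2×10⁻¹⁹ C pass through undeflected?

v = 5.18×10⁴ m/s

For undeflected motion the electric and magnetic forces balance: qE = qvB.
v = E/B = 1.87×10⁴/0.361 = 5.18×10⁴ m/s.
The result is independent of the particle's charge and mass.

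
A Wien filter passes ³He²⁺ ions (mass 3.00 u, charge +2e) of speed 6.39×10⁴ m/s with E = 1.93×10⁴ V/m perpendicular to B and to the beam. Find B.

Balance of forces in the selector: qE = qvB ⇒ B = E/v.
B = 1.93×10⁴/6.39×10⁴ = 0.302 T.

B = 0.302 T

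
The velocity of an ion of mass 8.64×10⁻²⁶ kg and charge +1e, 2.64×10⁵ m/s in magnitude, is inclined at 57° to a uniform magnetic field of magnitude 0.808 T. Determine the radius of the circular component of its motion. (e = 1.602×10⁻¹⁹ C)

r ≈ 0.148 m

v⊥ = v sinθ = 2.64×10⁵·sin57° ≈ 2.214×10⁵ m/s.
r = m v⊥/(|q|B) = (8.64×10⁻²⁶)(2.214×10⁵)/((1.602×10⁻¹⁹)(0.808)) ≈ 0.148 m.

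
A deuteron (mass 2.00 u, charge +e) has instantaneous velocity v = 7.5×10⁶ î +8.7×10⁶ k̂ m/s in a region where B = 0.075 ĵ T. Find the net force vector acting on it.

F ≈ (-1.05×10⁻¹³, 0, 9.01×10⁻¹⁴) N

v×B = (-6.52×10⁵, 0, 5.62×10⁵) N/C.
F = q v×B = (1.602×10⁻¹⁹ C)·(-6.52×10⁵, 0, 5.62×10⁵) = (-1.05×10⁻¹³, 0, 9.01×10⁻¹⁴) N.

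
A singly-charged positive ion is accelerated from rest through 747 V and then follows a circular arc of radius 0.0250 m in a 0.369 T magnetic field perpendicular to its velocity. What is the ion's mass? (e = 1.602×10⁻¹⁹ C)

m ≈ 9.13×10⁻²⁷ kg

Combine |q|V = ½mv² and r = mv/(|q|B): eliminate v to get m = qB²r²/(2V).
m = (1.602×10⁻¹⁹)(0.369)²(0.0250)²/(2·747) ≈ 9.13×10⁻²⁷ kg.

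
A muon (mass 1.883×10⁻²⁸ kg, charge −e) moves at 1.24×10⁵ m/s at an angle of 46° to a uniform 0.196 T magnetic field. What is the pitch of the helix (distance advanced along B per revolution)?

p ≈ 3.25×10⁻³ m

v∥ = v cosθ = 1.24×10⁵·cos46° ≈ 8.614×10⁴ m/s.
T = 2πm/(|q|B) = 2π(1.883×10⁻²⁸)/((1.602×10⁻¹⁹)(0.196)) ≈ 3.768×10⁻⁸ s.
pitch = v∥ T = (8.614×10⁴)(3.768×10⁻⁸) ≈ 3.25×10⁻³ m.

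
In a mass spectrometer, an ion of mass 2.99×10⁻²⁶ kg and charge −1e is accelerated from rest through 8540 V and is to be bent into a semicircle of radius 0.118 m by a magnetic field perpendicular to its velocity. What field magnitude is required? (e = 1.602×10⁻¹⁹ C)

v = √(2|q|V/m) = √(2·1.602×10⁻¹⁹·8540/2.99×10⁻²⁶) ≈ 3.025×10⁵ m/s.
B = mv/(|q|r) = (2.99×10⁻²⁶)(3.025×10⁵)/((1.602×10⁻¹⁹)(0.118)) ≈ 0.478 T.

B ≈ 0.478 T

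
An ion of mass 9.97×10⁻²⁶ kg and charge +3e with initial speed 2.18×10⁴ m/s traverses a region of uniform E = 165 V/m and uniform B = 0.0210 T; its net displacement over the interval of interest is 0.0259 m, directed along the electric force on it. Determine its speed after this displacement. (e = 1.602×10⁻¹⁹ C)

B does no work; ΔKE = |q|E d.
½mv_f² = ½mv₀² + |q|Ed = ½(9.97×10⁻²⁶)(2.18×10⁴)² + (4.806×10⁻¹⁹)(165)(0.0259) ≈ 2.369×10⁻¹⁷ J + 2.054×10⁻¹⁸ J ≈ 2.574×10⁻¹⁷ J.
v_f = √(2·2.574×10⁻¹⁷/9.97×10⁻²⁶) ≈ 2.27×10⁴ m/s.

v_f ≈ 2.27×10⁴ m/s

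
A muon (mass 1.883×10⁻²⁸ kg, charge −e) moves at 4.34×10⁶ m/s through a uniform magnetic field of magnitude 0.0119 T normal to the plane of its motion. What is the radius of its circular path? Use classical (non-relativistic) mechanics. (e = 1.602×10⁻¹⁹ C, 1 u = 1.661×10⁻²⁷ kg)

r ≈ 0.429 m

The magnetic force provides the centripetal force: |q|vB = mv²/r.
r = mv/(|q|B) = (1.883×10⁻²⁸)(4.34×10⁶)/((1.602×10⁻¹⁹)(0.0119)) ≈ 0.429 m.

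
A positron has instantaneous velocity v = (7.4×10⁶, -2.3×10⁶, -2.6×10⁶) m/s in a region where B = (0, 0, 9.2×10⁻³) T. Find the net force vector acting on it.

v×B = (-2.12×10⁴, -6.81×10⁴, 0) N/C.
F = q v×B = (1.602×10⁻¹⁹ C)·(-2.12×10⁴, -6.81×10⁴, 0) = (-3.39×10⁻¹⁵, -1.09×10⁻¹⁴, 0) N.

F ≈ (-3.39×10⁻¹⁵, -1.09×10⁻¹⁴, 0) N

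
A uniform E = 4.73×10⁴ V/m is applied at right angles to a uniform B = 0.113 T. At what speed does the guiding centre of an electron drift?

In crossed fields the guiding centre drifts at v_d = |E×B|/B² = E/B, independent of charge and mass.
v_d = 4.73×10⁴/0.113 = 4.19×10⁵ m/s.

v_d ≈ 4.19×10⁵ m/s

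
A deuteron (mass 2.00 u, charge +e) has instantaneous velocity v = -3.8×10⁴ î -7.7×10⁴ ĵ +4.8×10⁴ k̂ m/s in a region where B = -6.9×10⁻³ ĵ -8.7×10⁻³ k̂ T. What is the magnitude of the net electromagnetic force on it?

|F| ≈ 1.74×10⁻¹⁶ N

v×B = (1000, -331, 262) N/C.
F = q v×B = (1.602×10⁻¹⁹ C)·(1000, -331, 262) = (1.60×10⁻¹⁶, -5.30×10⁻¹⁷, 4.20×10⁻¹⁷) N.
|F| = 1.74×10⁻¹⁶ N.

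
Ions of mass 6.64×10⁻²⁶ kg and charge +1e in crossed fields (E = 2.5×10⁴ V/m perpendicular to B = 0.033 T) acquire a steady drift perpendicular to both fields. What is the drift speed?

v_d ≈ 7.6×10⁵ m/s

The E×B drift speed is v_d = E/B.
v_d = 2.5×10⁴/0.033 = 7.6×10⁵ m/s.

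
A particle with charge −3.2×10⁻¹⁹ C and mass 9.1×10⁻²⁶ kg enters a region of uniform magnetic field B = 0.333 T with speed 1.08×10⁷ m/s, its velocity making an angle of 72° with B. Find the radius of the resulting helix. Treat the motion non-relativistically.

v⊥ = v sinθ = 1.08×10⁷·sin72° ≈ 1.027×10⁷ m/s.
r = m v⊥/(|q|B) = (9.1×10⁻²⁶)(1.027×10⁷)/((3.2×10⁻¹⁹)(0.333)) ≈ 8.77 m.

r ≈ 8.77 m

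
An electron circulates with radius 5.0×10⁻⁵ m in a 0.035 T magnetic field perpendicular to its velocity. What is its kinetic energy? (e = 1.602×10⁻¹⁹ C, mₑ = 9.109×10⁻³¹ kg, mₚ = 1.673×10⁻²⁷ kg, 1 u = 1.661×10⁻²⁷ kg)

v = |q|Br/m, then KE = ½mv² = (qBr)²/(2m).
v = (1.602×10⁻¹⁹)(0.035)(5.0×10⁻⁵)/9.109×10⁻³¹ ≈ 3.078×10⁵ m/s.
KE = ½(9.109×10⁻³¹)(3.078×10⁵)² ≈ 4.3×10⁻²⁰ J.

KE ≈ 4.3×10⁻²⁰ J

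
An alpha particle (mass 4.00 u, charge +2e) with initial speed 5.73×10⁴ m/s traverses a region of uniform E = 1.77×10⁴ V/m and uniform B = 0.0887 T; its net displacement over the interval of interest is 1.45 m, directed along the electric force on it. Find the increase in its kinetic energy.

The magnetic force is always ⟂ v and does no work; only the electric force changes KE.
ΔKE = F_E · d = |q|E d = (3.204×10⁻¹⁹)(1.77×10⁴)(1.45) ≈ 8.22×10⁻¹⁵ J.

ΔKE ≈ 8.22×10⁻¹⁵ J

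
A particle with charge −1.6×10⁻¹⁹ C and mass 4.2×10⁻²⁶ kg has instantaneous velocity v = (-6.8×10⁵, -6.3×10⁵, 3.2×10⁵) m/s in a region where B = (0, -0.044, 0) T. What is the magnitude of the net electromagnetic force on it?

|F| ≈ 5.29×10⁻¹⁵ N

v×B = (1.41×10⁴, 0, 2.99×10⁴) N/C.
F = q v×B = (−1.6×10⁻¹⁹ C)·(1.41×10⁴, 0, 2.99×10⁴) = (-2.25×10⁻¹⁵, 0, -4.79×10⁻¹⁵) N.
|F| = 5.29×10⁻¹⁵ N.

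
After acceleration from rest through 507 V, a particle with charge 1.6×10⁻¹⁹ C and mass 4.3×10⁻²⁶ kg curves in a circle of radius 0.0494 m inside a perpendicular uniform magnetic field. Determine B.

v = √(2|q|V/m) = √(2·1.6×10⁻¹⁹·507/4.3×10⁻²⁶) ≈ 6.142×10⁴ m/s.
B = mv/(|q|r) = (4.3×10⁻²⁶)(6.142×10⁴)/((1.6×10⁻¹⁹)(0.0494)) ≈ 0.334 T.

B ≈ 0.334 T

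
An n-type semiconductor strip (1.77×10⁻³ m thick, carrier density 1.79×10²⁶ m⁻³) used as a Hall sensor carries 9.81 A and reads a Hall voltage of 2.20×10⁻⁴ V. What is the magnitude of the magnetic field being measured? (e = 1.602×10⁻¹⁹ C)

B ≈ 1.14 T

From V_H = IB/(n e t), B = V_H n e t / I.
B = (2.20×10⁻⁴)(1.79×10²⁶)(1.602×10⁻¹⁹)(1.77×10⁻³)/9.81 ≈ 1.14 T.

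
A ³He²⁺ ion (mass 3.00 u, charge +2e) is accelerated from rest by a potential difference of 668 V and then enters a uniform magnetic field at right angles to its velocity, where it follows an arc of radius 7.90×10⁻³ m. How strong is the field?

B ≈ 0.577 T

v = √(2|q|V/m) = √(2·3.204×10⁻¹⁹·668/4.983×10⁻²⁷) ≈ 2.931×10⁵ m/s.
B = mv/(|q|r) = (4.983×10⁻²⁷)(2.931×10⁵)/((3.204×10⁻¹⁹)(7.90×10⁻³)) ≈ 0.577 T.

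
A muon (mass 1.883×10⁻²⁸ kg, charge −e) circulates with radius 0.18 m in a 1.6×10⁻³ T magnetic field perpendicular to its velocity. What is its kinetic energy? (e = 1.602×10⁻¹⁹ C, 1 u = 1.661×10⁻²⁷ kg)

KE ≈ 35 eV

v = |q|Br/m, then KE = ½mv² = (qBr)²/(2m).
v = (1.602×10⁻¹⁹)(1.6×10⁻³)(0.18)/1.883×10⁻²⁸ ≈ 2.450×10⁵ m/s.
KE = ½(1.883×10⁻²⁸)(2.450×10⁵)² ≈ 5.7×10⁻¹⁸ J = 35 eV.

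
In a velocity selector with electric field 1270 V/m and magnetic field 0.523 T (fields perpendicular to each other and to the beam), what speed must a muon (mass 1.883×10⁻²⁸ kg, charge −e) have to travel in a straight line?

For undeflected motion the electric and magnetic forces balance: qE = qvB.
v = E/B = 1270/0.523 = 2430 m/s.
The result is independent of the particle's charge and mass.

v = 2430 m/s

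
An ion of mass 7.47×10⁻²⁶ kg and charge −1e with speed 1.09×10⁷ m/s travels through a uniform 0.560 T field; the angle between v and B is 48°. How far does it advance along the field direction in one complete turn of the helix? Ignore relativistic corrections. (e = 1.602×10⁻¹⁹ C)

v∥ = v cosθ = 1.09×10⁷·cos48° ≈ 7.294×10⁶ m/s.
T = 2πm/(|q|B) = 2π(7.47×10⁻²⁶)/((1.602×10⁻¹⁹)(0.560)) ≈ 5.232×10⁻⁶ s.
pitch = v∥ T = (7.294×10⁶)(5.232×10⁻⁶) ≈ 38.2 m.

p ≈ 38.2 m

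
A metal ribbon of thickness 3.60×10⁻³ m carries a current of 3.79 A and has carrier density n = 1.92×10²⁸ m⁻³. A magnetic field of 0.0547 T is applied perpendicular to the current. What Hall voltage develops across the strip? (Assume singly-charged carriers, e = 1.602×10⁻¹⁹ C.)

V_H ≈ 1.87×10⁻⁸ V

V_H = IB/(n e t).
V_H = (3.79)(0.0547)/((1.92×10²⁸)(1.602×10⁻¹⁹)(3.60×10⁻³)) ≈ 1.87×10⁻⁸ V.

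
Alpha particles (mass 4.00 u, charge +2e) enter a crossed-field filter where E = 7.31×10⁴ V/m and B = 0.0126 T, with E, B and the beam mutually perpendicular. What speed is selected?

v = 5.80×10⁶ m/s

Straight-line motion ⇒ electric and magnetic forces cancel, so E = vB.
v = E/B = 7.31×10⁴/0.0126 = 5.80×10⁶ m/s.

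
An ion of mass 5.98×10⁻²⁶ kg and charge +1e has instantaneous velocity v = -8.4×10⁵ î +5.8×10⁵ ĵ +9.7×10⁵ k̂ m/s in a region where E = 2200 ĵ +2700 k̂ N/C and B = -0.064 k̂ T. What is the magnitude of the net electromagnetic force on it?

v×B = (-3.71×10⁴, -5.38×10⁴, 0) N/C.
E + v×B = (-3.71×10⁴, -5.16×10⁴, 2700) N/C.
F = q(E + v×B) = (1.602×10⁻¹⁹ C)·(-3.71×10⁴, -5.16×10⁴, 2700) = (-5.95×10⁻¹⁵, -8.26×10⁻¹⁵, 4.33×10⁻¹⁶) N.
|F| = 1.02×10⁻¹⁴ N.

|F| ≈ 1.02×10⁻¹⁴ N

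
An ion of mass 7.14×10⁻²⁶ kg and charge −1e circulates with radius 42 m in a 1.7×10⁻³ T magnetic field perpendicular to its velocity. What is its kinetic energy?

KE ≈ 5700 eV

v = |q|Br/m, then KE = ½mv² = (qBr)²/(2m).
v = (1.602×10⁻¹⁹)(1.7×10⁻³)(42)/7.14×10⁻²⁶ ≈ 1.602×10⁵ m/s.
KE = ½(7.14×10⁻²⁶)(1.602×10⁵)² ≈ 9.2×10⁻¹⁶ J = 5700 eV.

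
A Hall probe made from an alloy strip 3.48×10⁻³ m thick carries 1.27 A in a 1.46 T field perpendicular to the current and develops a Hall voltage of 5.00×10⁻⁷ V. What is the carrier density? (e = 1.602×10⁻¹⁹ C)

From V_H = IB/(n e t), n = IB/(V_H e t).
n = (1.27)(1.46)/((5.00×10⁻⁷)(1.602×10⁻¹⁹)(3.48×10⁻³)) ≈ 6.65×10²⁷ m⁻³.

n ≈ 6.65×10²⁷ m⁻³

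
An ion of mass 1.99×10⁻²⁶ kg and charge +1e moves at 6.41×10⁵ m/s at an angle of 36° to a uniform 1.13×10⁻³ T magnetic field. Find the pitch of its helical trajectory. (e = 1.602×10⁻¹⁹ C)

v∥ = v cosθ = 6.41×10⁵·cos36° ≈ 5.186×10⁵ m/s.
T = 2πm/(|q|B) = 2π(1.99×10⁻²⁶)/((1.602×10⁻¹⁹)(1.13×10⁻³)) ≈ 6.907×10⁻⁴ s.
pitch = v∥ T = (5.186×10⁵)(6.907×10⁻⁴) ≈ 358 m.

p ≈ 358 m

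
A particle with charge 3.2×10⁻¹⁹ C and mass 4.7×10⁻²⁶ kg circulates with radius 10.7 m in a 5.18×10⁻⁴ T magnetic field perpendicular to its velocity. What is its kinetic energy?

KE ≈ 209 eV

v = |q|Br/m, then KE = ½mv² = (qBr)²/(2m).
v = (3.2×10⁻¹⁹)(5.18×10⁻⁴)(10.7)/4.7×10⁻²⁶ ≈ 3.774×10⁴ m/s.
KE = ½(4.7×10⁻²⁶)(3.774×10⁴)² ≈ 3.35×10⁻¹⁷ J = 209 eV.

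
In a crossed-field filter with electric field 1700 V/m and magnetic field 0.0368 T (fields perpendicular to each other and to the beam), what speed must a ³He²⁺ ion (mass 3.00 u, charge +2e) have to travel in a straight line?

v = 4.62×10⁴ m/s

Straight-line motion ⇒ electric and magnetic forces cancel, so E = vB.
v = E/B = 1700/0.0368 = 4.62×10⁴ m/s.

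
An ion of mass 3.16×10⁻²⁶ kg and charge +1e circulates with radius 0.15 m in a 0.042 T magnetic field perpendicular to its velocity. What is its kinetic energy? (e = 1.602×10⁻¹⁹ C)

v = |q|Br/m, then KE = ½mv² = (qBr)²/(2m).
v = (1.602×10⁻¹⁹)(0.042)(0.15)/3.16×10⁻²⁶ ≈ 3.194×10⁴ m/s.
KE = ½(3.16×10⁻²⁶)(3.194×10⁴)² ≈ 1.6×10⁻¹⁷ J = 100 eV.

KE ≈ 100 eV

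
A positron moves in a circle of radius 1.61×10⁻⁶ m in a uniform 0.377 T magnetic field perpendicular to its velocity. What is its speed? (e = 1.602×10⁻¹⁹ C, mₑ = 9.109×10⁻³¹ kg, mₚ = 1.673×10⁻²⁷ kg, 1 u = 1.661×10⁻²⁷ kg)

From |q|vB = mv²/r, v = |q|Br/m.
v = (1.602×10⁻¹⁹)(0.377)(1.61×10⁻⁶)/9.109×10⁻³¹ ≈ 1.07×10⁵ m/s.

v ≈ 1.07×10⁵ m/s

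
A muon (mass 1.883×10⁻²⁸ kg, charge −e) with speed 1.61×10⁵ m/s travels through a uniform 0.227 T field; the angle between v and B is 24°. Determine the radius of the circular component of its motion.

r ≈ 3.39×10⁻⁴ m

v⊥ = v sinθ = 1.61×10⁵·sin24° ≈ 6.548×10⁴ m/s.
r = m v⊥/(|q|B) = (1.883×10⁻²⁸)(6.548×10⁴)/((1.602×10⁻¹⁹)(0.227)) ≈ 3.39×10⁻⁴ m.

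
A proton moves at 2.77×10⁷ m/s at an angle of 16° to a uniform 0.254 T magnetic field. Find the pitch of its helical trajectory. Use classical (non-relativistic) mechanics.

p ≈ 6.88 m

v∥ = v cosθ = 2.77×10⁷·cos16° ≈ 2.663×10⁷ m/s.
T = 2πm/(|q|B) = 2π(1.673×10⁻²⁷)/((1.602×10⁻¹⁹)(0.254)) ≈ 2.583×10⁻⁷ s.
pitch = v∥ T = (2.663×10⁷)(2.583×10⁻⁷) ≈ 6.88 m.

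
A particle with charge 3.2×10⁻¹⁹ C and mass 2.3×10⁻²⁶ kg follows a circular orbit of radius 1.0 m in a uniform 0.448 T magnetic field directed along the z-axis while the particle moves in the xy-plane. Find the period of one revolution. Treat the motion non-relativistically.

T ≈ 1.01×10⁻⁶ s

The cyclotron period depends only on m, q, B: T = 2πm/(|q|B).
T = 2π(2.3×10⁻²⁶)/((3.2×10⁻¹⁹)(0.448)) ≈ 1.01×10⁻⁶ s.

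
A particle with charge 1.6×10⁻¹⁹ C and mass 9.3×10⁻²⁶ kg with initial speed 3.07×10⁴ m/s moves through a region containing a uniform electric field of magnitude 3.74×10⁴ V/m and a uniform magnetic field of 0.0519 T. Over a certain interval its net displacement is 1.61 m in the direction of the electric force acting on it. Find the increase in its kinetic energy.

ΔKE ≈ 9.63×10⁻¹⁵ J

The magnetic force is always ⟂ v and does no work; only the electric force changes KE.
ΔKE = F_E · d = |q|E d = (1.6×10⁻¹⁹)(3.74×10⁴)(1.61) ≈ 9.63×10⁻¹⁵ J.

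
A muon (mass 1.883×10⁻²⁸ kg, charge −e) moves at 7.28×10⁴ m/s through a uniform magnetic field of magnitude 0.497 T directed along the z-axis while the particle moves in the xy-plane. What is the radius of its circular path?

The magnetic force provides the centripetal force: |q|vB = mv²/r.
r = mv/(|q|B) = (1.883×10⁻²⁸)(7.28×10⁴)/((1.602×10⁻¹⁹)(0.497)) ≈ 1.72×10⁻⁴ m.

r ≈ 1.72×10⁻⁴ m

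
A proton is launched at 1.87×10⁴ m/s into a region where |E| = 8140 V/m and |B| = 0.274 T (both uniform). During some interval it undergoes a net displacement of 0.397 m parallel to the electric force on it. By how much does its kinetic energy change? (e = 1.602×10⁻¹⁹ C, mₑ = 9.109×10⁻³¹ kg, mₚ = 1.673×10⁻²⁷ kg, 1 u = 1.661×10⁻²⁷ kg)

The magnetic force is always ⟂ v and does no work; only the electric force changes KE.
ΔKE = F_E · d = |q|E d = (1.602×10⁻¹⁹)(8140)(0.397) ≈ 5.18×10⁻¹⁶ J.

ΔKE ≈ 5.18×10⁻¹⁶ J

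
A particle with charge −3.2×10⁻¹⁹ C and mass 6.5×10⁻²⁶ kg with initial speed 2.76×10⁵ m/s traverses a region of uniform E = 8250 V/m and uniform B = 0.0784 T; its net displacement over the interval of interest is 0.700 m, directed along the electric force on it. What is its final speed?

B does no work; ΔKE = |q|E d.
½mv_f² = ½mv₀² + |q|Ed = ½(6.5×10⁻²⁶)(2.76×10⁵)² + (3.2×10⁻¹⁹)(8250)(0.700) ≈ 2.476×10⁻¹⁵ J + 1.848×10⁻¹⁵ J ≈ 4.324×10⁻¹⁵ J.
v_f = √(2·4.324×10⁻¹⁵/6.5×10⁻²⁶) ≈ 3.65×10⁵ m/s.

v_f ≈ 3.65×10⁵ m/s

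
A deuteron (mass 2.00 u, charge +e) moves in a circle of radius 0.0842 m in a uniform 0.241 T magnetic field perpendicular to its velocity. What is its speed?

v ≈ 9.79×10⁵ m/s

From |q|vB = mv²/r, v = |q|Br/m.
v = (1.602×10⁻¹⁹)(0.241)(0.0842)/3.322×10⁻²⁷ ≈ 9.79×10⁵ m/s.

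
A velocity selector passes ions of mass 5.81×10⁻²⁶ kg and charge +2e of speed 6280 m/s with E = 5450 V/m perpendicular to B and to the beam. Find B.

B = 0.868 T

Balance of forces in the selector: qE = qvB ⇒ B = E/v.
B = 5450/6280 = 0.868 T.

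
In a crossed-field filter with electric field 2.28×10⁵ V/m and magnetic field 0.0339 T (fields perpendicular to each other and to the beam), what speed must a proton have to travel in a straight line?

Zero net Lorentz force requires |qE| = |q v×B|, i.e. E = vB.
v = E/B = 2.28×10⁵/0.0339 = 6.73×10⁶ m/s.

v = 6.73×10⁶ m/s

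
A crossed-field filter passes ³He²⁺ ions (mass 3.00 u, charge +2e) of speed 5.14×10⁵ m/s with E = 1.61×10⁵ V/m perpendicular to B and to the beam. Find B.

Balance of forces in the selector: qE = qvB ⇒ B = E/v.
B = 1.61×10⁵/5.14×10⁵ = 0.313 T.

B = 0.313 T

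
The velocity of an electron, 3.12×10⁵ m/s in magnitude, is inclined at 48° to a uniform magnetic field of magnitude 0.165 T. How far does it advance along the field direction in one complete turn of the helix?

p ≈ 4.52×10⁻⁵ m

v∥ = v cosθ = 3.12×10⁵·cos48° ≈ 2.088×10⁵ m/s.
T = 2πm/(|q|B) = 2π(9.109×10⁻³¹)/((1.602×10⁻¹⁹)(0.165)) ≈ 2.165×10⁻¹⁰ s.
pitch = v∥ T = (2.088×10⁵)(2.165×10⁻¹⁰) ≈ 4.52×10⁻⁵ m.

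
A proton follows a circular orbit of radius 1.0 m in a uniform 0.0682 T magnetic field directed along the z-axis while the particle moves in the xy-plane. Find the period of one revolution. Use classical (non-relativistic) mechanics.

The cyclotron period depends only on m, q, B: T = 2πm/(|q|B).
T = 2π(1.673×10⁻²⁷)/((1.602×10⁻¹⁹)(0.0682)) ≈ 9.62×10⁻⁷ s.

T ≈ 9.62×10⁻⁷ s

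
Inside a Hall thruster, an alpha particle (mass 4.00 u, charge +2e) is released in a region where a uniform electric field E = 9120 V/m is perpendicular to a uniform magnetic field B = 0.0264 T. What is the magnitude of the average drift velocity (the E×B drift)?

The E×B drift speed is v_d = E/B.
v_d = 9120/0.0264 = 3.45×10⁵ m/s.

v_d ≈ 3.45×10⁵ m/s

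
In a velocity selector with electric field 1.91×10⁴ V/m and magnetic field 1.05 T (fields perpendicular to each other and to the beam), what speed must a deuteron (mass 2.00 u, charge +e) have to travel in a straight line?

v = 1.82×10⁴ m/s

Zero net Lorentz force requires |qE| = |q v×B|, i.e. E = vB.
v = E/B = 1.91×10⁴/1.05 = 1.82×10⁴ m/s.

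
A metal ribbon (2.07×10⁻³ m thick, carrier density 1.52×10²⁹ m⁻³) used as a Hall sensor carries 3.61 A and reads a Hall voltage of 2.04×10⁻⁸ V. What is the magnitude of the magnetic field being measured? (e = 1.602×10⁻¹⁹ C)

B ≈ 0.285 T

From V_H = IB/(n e t), B = V_H n e t / I.
B = (2.04×10⁻⁸)(1.52×10²⁹)(1.602×10⁻¹⁹)(2.07×10⁻³)/3.61 ≈ 0.285 T.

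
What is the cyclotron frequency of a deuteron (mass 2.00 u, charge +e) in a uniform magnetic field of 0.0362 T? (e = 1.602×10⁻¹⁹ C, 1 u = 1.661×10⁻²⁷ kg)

f ≈ 2.78×10⁵ Hz

f = |q|B/(2πm).
f = (1.602×10⁻¹⁹)(0.0362)/(2π·3.322×10⁻²⁷) ≈ 2.78×10⁵ Hz.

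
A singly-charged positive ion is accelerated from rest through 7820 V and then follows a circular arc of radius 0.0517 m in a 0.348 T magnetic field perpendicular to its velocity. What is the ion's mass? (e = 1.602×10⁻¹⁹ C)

m ≈ 3.32×10⁻²⁷ kg

Combine |q|V = ½mv² and r = mv/(|q|B): eliminate v to get m = qB²r²/(2V).
m = (1.602×10⁻¹⁹)(0.348)²(0.0517)²/(2·7820) ≈ 3.32×10⁻²⁷ kg.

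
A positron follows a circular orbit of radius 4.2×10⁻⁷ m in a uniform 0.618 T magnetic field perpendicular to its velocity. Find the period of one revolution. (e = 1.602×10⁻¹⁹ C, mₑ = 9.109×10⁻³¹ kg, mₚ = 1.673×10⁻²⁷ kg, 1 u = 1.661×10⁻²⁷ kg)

The cyclotron period depends only on m, q, B: T = 2πm/(|q|B).
T = 2π(9.109×10⁻³¹)/((1.602×10⁻¹⁹)(0.618)) ≈ 5.78×10⁻¹¹ s.

T ≈ 5.78×10⁻¹¹ s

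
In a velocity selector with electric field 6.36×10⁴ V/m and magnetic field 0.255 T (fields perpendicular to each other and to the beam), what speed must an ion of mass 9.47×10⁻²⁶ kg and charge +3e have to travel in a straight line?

v = 2.49×10⁵ m/s

Straight-line motion ⇒ electric and magnetic forces cancel, so E = vB.
v = E/B = 6.36×10⁴/0.255 = 2.49×10⁵ m/s.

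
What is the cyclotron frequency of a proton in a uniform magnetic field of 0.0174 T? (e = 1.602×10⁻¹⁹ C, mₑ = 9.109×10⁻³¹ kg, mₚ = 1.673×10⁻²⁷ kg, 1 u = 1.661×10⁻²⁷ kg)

f ≈ 2.65×10⁵ Hz

f = |q|B/(2πm).
f = (1.602×10⁻¹⁹)(0.0174)/(2π·1.673×10⁻²⁷) ≈ 2.65×10⁵ Hz.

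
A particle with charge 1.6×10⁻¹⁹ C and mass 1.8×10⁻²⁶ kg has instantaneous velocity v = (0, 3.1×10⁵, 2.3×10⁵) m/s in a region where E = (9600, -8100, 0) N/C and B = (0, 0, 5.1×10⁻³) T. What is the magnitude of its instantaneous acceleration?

v×B = (1580, 0, 0) N/C.
E + v×B = (1.12×10⁴, -8100, 0) N/C.
F = q(E + v×B) = (1.6×10⁻¹⁹ C)·(1.12×10⁴, -8100, 0) = (1.79×10⁻¹⁵, -1.30×10⁻¹⁵, 0) N.
|a| = |F|/m = 2.209×10⁻¹⁵/1.8×10⁻²⁶ ≈ 1.23×10¹¹ m/s².

|a| ≈ 1.23×10¹¹ m/s²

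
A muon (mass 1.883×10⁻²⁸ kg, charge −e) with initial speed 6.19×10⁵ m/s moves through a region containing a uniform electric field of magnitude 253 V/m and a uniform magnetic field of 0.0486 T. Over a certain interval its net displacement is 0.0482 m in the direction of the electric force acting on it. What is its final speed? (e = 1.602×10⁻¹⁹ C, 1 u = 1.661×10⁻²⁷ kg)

v_f ≈ 6.36×10⁵ m/s

B does no work; ΔKE = |q|E d.
½mv_f² = ½mv₀² + |q|Ed = ½(1.883×10⁻²⁸)(6.19×10⁵)² + (1.602×10⁻¹⁹)(253)(0.0482) ≈ 3.607×10⁻¹⁷ J + 1.954×10⁻¹⁸ J ≈ 3.803×10⁻¹⁷ J.
v_f = √(2·3.803×10⁻¹⁷/1.883×10⁻²⁸) ≈ 6.36×10⁵ m/s.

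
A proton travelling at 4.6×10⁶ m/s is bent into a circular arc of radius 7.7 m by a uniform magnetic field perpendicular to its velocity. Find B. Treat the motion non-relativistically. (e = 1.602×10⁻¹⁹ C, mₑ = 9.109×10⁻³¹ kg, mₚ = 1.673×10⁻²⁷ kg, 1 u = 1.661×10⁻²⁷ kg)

From |q|vB = mv²/r, B = mv/(|q|r).
B = (1.673×10⁻²⁷)(4.6×10⁶)/((1.602×10⁻¹⁹)(7.7)) ≈ 6.2×10⁻³ T.

B ≈ 6.2×10⁻³ T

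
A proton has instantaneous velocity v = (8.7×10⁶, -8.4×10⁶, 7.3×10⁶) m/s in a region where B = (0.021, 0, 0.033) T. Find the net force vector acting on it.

F ≈ (-4.44×10⁻¹⁴, -2.14×10⁻¹⁴, 2.83×10⁻¹⁴) N

v×B = (-2.77×10⁵, -1.34×10⁵, 1.76×10⁵) N/C.
F = q v×B = (1.602×10⁻¹⁹ C)·(-2.77×10⁵, -1.34×10⁵, 1.76×10⁵) = (-4.44×10⁻¹⁴, -2.14×10⁻¹⁴, 2.83×10⁻¹⁴) N.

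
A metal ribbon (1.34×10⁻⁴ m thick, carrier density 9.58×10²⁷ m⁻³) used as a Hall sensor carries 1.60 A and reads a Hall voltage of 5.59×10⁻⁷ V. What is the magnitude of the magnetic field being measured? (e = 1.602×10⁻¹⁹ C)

From V_H = IB/(n e t), B = V_H n e t / I.
B = (5.59×10⁻⁷)(9.58×10²⁷)(1.602×10⁻¹⁹)(1.34×10⁻⁴)/1.60 ≈ 0.0718 T.

B ≈ 0.0718 T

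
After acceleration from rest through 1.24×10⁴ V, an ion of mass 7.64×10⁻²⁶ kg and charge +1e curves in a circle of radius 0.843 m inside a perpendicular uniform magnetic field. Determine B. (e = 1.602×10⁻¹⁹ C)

B ≈ 0.129 T

v = √(2|q|V/m) = √(2·1.602×10⁻¹⁹·1.24×10⁴/7.64×10⁻²⁶) ≈ 2.280×10⁵ m/s.
B = mv/(|q|r) = (7.64×10⁻²⁶)(2.280×10⁵)/((1.602×10⁻¹⁹)(0.843)) ≈ 0.129 T.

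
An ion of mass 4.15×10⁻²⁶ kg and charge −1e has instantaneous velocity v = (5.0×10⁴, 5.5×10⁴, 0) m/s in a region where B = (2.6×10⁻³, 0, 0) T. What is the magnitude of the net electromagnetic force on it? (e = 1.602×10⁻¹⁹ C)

v×B = (0, 0, -143) N/C.
F = q v×B = (−1.602×10⁻¹⁹ C)·(0, 0, -143) = (0, 0, 2.29×10⁻¹⁷) N.
|F| = 2.29×10⁻¹⁷ N.

|F| ≈ 2.29×10⁻¹⁷ N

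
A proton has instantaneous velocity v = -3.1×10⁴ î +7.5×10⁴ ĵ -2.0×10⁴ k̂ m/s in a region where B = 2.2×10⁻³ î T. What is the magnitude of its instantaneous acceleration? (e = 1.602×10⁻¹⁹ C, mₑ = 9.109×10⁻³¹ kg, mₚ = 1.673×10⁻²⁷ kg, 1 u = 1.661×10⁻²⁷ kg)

v×B = (0, -44.0, -165) N/C.
F = q v×B = (1.602×10⁻¹⁹ C)·(0, -44.0, -165) = (0, -7.05×10⁻¹⁸, -2.64×10⁻¹⁷) N.
|a| = |F|/m = 2.736×10⁻¹⁷/1.673×10⁻²⁷ ≈ 1.64×10¹⁰ m/s².

|a| ≈ 1.64×10¹⁰ m/s²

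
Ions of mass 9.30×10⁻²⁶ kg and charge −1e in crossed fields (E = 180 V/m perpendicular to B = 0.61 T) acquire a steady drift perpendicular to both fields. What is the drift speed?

The E×B drift speed is v_d = E/B.
v_d = 180/0.61 = 300 m/s.

v_d ≈ 300 m/s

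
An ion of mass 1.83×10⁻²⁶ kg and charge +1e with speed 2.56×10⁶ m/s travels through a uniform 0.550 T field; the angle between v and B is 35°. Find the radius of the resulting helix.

v⊥ = v sinθ = 2.56×10⁶·sin35° ≈ 1.468×10⁶ m/s.
r = m v⊥/(|q|B) = (1.83×10⁻²⁶)(1.468×10⁶)/((1.602×10⁻¹⁹)(0.550)) ≈ 0.305 m.

r ≈ 0.305 m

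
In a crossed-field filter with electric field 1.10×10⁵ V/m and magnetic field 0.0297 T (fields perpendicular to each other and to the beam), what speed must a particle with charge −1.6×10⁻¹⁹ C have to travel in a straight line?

v = 3.70×10⁶ m/s

Zero net Lorentz force requires |qE| = |q v×B|, i.e. E = vB.
v = E/B = 1.10×10⁵/0.0297 = 3.70×10⁶ m/s.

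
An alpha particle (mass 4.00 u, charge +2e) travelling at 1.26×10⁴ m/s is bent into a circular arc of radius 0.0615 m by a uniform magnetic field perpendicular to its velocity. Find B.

From |q|vB = mv²/r, B = mv/(|q|r).
B = (6.644×10⁻²⁷)(1.26×10⁴)/((3.204×10⁻¹⁹)(0.0615)) ≈ 4.25×10⁻³ T.

B ≈ 4.25×10⁻³ T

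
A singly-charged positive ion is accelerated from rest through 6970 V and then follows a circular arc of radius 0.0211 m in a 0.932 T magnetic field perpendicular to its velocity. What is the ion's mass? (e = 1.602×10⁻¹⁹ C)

m ≈ 4.44×10⁻²⁷ kg

Combine |q|V = ½mv² and r = mv/(|q|B): eliminate v to get m = qB²r²/(2V).
m = (1.602×10⁻¹⁹)(0.932)²(0.0211)²/(2·6970) ≈ 4.44×10⁻²⁷ kg.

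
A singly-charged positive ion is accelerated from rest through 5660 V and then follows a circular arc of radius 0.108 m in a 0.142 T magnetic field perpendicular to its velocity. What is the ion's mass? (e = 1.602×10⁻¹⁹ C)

m ≈ 3.33×10⁻²⁷ kg

Combine |q|V = ½mv² and r = mv/(|q|B): eliminate v to get m = qB²r²/(2V).
m = (1.602×10⁻¹⁹)(0.142)²(0.108)²/(2·5660) ≈ 3.33×10⁻²⁷ kg.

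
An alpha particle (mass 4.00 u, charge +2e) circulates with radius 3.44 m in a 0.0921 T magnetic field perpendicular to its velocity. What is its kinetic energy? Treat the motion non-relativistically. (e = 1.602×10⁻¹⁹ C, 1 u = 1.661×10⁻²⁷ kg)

v = |q|Br/m, then KE = ½mv² = (qBr)²/(2m).
v = (3.204×10⁻¹⁹)(0.0921)(3.44)/6.644×10⁻²⁷ ≈ 1.528×10⁷ m/s.
KE = ½(6.644×10⁻²⁷)(1.528×10⁷)² ≈ 7.75×10⁻¹³ J = 4.84×10⁶ eV.

KE ≈ 4.84×10⁶ eV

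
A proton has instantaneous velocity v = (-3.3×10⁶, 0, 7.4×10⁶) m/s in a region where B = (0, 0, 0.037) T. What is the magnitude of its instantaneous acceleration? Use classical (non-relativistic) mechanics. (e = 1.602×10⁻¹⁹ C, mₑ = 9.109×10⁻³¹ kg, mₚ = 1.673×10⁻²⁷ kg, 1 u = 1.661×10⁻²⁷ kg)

|a| ≈ 1.17×10¹³ m/s²

v×B = (0, 1.22×10⁵, 0) N/C.
F = q v×B = (1.602×10⁻¹⁹ C)·(0, 1.22×10⁵, 0) = (0, 1.96×10⁻¹⁴, 0) N.
|a| = |F|/m = 1.956×10⁻¹⁴/1.673×10⁻²⁷ ≈ 1.17×10¹³ m/s².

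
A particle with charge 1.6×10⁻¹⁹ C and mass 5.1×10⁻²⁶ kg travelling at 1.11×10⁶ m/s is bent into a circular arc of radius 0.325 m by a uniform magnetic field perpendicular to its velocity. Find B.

B ≈ 1.09 T

From |q|vB = mv²/r, B = mv/(|q|r).
B = (5.1×10⁻²⁶)(1.11×10⁶)/((1.6×10⁻¹⁹)(0.325)) ≈ 1.09 T.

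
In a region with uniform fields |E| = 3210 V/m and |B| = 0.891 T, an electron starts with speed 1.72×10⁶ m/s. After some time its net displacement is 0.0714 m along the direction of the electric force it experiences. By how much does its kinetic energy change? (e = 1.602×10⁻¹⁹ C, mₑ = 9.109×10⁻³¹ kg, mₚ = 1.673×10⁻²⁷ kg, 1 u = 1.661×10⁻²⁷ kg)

The magnetic force is always ⟂ v and does no work; only the electric force changes KE.
ΔKE = F_E · d = |q|E d = (1.602×10⁻¹⁹)(3210)(0.0714) ≈ 3.67×10⁻¹⁷ J.

ΔKE ≈ 3.67×10⁻¹⁷ J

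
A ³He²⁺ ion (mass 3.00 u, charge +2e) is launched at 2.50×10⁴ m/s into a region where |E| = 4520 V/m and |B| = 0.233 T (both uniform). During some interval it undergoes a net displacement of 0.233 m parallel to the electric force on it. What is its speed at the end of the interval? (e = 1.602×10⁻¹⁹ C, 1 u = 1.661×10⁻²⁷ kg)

B does no work; ΔKE = |q|E d.
½mv_f² = ½mv₀² + |q|Ed = ½(4.983×10⁻²⁷)(2.50×10⁴)² + (3.204×10⁻¹⁹)(4520)(0.233) ≈ 1.557×10⁻¹⁸ J + 3.374×10⁻¹⁶ J ≈ 3.390×10⁻¹⁶ J.
v_f = √(2·3.390×10⁻¹⁶/4.983×10⁻²⁷) ≈ 3.69×10⁵ m/s.

v_f ≈ 3.69×10⁵ m/s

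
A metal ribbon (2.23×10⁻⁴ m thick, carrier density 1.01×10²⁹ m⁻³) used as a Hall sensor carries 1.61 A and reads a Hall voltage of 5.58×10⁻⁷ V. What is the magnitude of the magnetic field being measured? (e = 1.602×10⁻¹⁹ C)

From V_H = IB/(n e t), B = V_H n e t / I.
B = (5.58×10⁻⁷)(1.01×10²⁹)(1.602×10⁻¹⁹)(2.23×10⁻⁴)/1.61 ≈ 1.25 T.

B ≈ 1.25 T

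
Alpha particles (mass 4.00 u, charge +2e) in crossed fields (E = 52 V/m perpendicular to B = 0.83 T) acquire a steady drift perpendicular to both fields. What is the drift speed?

v_d ≈ 63 m/s

The E×B drift speed is v_d = E/B.
v_d = 52/0.83 = 63 m/s.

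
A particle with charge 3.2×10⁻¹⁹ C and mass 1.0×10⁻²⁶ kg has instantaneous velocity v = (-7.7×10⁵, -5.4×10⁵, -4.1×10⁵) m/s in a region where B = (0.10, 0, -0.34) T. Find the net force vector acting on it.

v×B = (1.84×10⁵, -3.03×10⁵, 5.40×10⁴) N/C.
F = q v×B = (3.2×10⁻¹⁹ C)·(1.84×10⁵, -3.03×10⁵, 5.40×10⁴) = (5.88×10⁻¹⁴, -9.69×10⁻¹⁴, 1.73×10⁻¹⁴) N.

F ≈ (5.88×10⁻¹⁴, -9.69×10⁻¹⁴, 1.73×10⁻¹⁴) N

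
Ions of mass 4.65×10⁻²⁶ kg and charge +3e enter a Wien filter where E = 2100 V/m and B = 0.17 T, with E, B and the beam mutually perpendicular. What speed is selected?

v = 1.2×10⁴ m/s

For undeflected motion the electric and magnetic forces balance: qE = qvB.
v = E/B = 2100/0.17 = 1.2×10⁴ m/s.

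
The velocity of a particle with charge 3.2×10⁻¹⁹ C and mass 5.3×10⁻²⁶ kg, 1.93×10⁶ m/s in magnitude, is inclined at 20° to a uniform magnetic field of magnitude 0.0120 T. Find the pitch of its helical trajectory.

p ≈ 157 m

v∥ = v cosθ = 1.93×10⁶·cos20° ≈ 1.814×10⁶ m/s.
T = 2πm/(|q|B) = 2π(5.3×10⁻²⁶)/((3.2×10⁻¹⁹)(0.0120)) ≈ 8.672×10⁻⁵ s.
pitch = v∥ T = (1.814×10⁶)(8.672×10⁻⁵) ≈ 157 m.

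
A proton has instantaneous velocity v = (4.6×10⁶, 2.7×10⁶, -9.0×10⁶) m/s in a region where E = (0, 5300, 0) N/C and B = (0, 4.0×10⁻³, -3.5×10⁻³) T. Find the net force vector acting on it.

v×B = (2.66×10⁴, 1.61×10⁴, 1.84×10⁴) N/C.
E + v×B = (2.66×10⁴, 2.14×10⁴, 1.84×10⁴) N/C.
F = q(E + v×B) = (1.602×10⁻¹⁹ C)·(2.66×10⁴, 2.14×10⁴, 1.84×10⁴) = (4.25×10⁻¹⁵, 3.43×10⁻¹⁵, 2.95×10⁻¹⁵) N.

F ≈ (4.25×10⁻¹⁵, 3.43×10⁻¹⁵, 2.95×10⁻¹⁵) N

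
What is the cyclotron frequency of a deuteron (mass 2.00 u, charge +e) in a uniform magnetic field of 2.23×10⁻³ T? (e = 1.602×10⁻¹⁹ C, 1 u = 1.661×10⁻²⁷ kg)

f ≈ 1.71×10⁴ Hz

f = |q|B/(2πm).
f = (1.602×10⁻¹⁹)(2.23×10⁻³)/(2π·3.322×10⁻²⁷) ≈ 1.71×10⁴ Hz.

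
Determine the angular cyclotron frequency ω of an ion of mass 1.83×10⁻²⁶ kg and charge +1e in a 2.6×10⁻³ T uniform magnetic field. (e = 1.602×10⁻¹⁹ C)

ω = |q|B/m.
ω = (1.602×10⁻¹⁹)(2.6×10⁻³)/1.83×10⁻²⁶ ≈ 2.3×10⁴ rad/s.

ω ≈ 2.3×10⁴ rad/s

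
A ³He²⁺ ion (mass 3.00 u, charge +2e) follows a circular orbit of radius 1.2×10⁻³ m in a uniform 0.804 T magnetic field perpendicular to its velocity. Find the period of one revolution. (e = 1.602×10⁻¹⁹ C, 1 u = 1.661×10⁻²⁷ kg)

T ≈ 1.22×10⁻⁷ s

The cyclotron period depends only on m, q, B: T = 2πm/(|q|B).
T = 2π(4.983×10⁻²⁷)/((3.204×10⁻¹⁹)(0.804)) ≈ 1.22×10⁻⁷ s.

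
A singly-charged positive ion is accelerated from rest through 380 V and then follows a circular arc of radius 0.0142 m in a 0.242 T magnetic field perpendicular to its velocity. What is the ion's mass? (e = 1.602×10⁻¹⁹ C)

m ≈ 2.49×10⁻²⁷ kg

Combine |q|V = ½mv² and r = mv/(|q|B): eliminate v to get m = qB²r²/(2V).
m = (1.602×10⁻¹⁹)(0.242)²(0.0142)²/(2·380) ≈ 2.49×10⁻²⁷ kg.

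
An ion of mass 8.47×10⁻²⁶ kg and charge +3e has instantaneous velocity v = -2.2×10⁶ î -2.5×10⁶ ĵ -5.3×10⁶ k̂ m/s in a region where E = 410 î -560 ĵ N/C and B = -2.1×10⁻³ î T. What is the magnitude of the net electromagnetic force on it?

|F| ≈ 5.68×10⁻¹⁵ N

v×B = (0, 1.11×10⁴, -5250) N/C.
E + v×B = (410, 1.06×10⁴, -5250) N/C.
F = q(E + v×B) = (4.806×10⁻¹⁹ C)·(410, 1.06×10⁴, -5250) = (1.97×10⁻¹⁶, 5.08×10⁻¹⁵, -2.52×10⁻¹⁵) N.
|F| = 5.68×10⁻¹⁵ N.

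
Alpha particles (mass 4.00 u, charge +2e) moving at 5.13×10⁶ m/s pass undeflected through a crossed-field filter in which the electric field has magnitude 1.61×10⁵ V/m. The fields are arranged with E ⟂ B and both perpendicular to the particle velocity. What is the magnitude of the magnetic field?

Balance of forces in the selector: qE = qvB ⇒ B = E/v.
B = 1.61×10⁵/5.13×10⁶ = 0.0314 T.

B = 0.0314 T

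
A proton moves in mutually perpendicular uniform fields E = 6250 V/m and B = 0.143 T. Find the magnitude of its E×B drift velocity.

v_d ≈ 4.37×10⁴ m/s

The E×B drift speed is v_d = E/B.
v_d = 6250/0.143 = 4.37×10⁴ m/s.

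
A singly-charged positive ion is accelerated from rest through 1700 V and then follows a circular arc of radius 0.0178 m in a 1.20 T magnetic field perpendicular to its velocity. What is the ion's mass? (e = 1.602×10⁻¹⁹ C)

m ≈ 2.15×10⁻²⁶ kg

Combine |q|V = ½mv² and r = mv/(|q|B): eliminate v to get m = qB²r²/(2V).
m = (1.602×10⁻¹⁹)(1.20)²(0.0178)²/(2·1700) ≈ 2.15×10⁻²⁶ kg.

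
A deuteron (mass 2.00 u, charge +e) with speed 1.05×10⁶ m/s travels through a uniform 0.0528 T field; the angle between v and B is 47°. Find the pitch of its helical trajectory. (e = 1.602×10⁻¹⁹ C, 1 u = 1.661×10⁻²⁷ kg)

p ≈ 1.77 m

v∥ = v cosθ = 1.05×10⁶·cos47° ≈ 7.161×10⁵ m/s.
T = 2πm/(|q|B) = 2π(3.322×10⁻²⁷)/((1.602×10⁻¹⁹)(0.0528)) ≈ 2.468×10⁻⁶ s.
pitch = v∥ T = (7.161×10⁵)(2.468×10⁻⁶) ≈ 1.77 m.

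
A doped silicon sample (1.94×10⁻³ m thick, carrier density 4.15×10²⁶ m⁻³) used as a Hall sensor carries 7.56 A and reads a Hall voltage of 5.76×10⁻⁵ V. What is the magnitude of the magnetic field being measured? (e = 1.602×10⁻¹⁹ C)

From V_H = IB/(n e t), B = V_H n e t / I.
B = (5.76×10⁻⁵)(4.15×10²⁶)(1.602×10⁻¹⁹)(1.94×10⁻³)/7.56 ≈ 0.983 T.

B ≈ 0.983 T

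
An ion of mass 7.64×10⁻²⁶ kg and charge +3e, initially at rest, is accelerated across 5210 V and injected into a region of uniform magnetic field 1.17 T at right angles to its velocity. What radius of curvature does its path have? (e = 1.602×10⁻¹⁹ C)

Acceleration: |q|V = ½mv² ⇒ v = √(2|q|V/m) = √(2·4.806×10⁻¹⁹·5210/7.64×10⁻²⁶) ≈ 2.560×10⁵ m/s.
In the field: r = mv/(|q|B) = (7.64×10⁻²⁶)(2.560×10⁵)/((4.806×10⁻¹⁹)(1.17)) ≈ 0.0348 m.

r ≈ 0.0348 m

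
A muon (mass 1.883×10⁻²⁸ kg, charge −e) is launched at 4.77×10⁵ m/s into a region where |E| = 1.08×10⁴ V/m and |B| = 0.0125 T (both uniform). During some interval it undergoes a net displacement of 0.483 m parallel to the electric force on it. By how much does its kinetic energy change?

The magnetic force is always ⟂ v and does no work; only the electric force changes KE.
ΔKE = F_E · d = |q|E d = (1.602×10⁻¹⁹)(1.08×10⁴)(0.483) ≈ 8.36×10⁻¹⁶ J.

ΔKE ≈ 8.36×10⁻¹⁶ J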